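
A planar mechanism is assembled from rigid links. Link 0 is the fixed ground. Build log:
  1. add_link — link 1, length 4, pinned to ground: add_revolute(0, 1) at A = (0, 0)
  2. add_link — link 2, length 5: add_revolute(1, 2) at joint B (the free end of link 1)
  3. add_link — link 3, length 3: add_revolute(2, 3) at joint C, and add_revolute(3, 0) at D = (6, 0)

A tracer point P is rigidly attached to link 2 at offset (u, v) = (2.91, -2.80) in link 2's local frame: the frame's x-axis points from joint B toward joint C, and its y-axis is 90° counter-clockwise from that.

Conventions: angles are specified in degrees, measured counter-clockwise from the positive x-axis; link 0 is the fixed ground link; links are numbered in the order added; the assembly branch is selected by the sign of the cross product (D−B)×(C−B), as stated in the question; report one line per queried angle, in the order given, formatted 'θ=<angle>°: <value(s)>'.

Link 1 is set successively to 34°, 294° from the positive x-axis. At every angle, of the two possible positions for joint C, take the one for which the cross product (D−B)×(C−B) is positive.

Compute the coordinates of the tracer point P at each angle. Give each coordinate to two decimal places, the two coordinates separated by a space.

A=(0,0), D=(6.00,0)
θ=34°: B = A + 4.00·(cos34°, sin34°) = (3.3162, 2.2368)
θ=34°: |BD| = 3.4937
θ=34°: circle(B,5.00) ∩ circle(D,3.00): a=4.0367, h=2.9505
θ=34°:   candidates: C₊=(8.3060,1.9189) cross=10.308; C₋=(4.5281,-2.6141) cross=-10.308
θ=34°:   branch + wants cross > 0 → take C=(8.3060,1.9189) (cross=10.308)
θ=34°: ex = (C−B)/|BC| = (0.9980,-0.0636); ey = (0.0636,0.9980)
θ=34°: P = B + 2.91·ex + -2.80·ey = (6.0423,-0.7426)
θ=294°: B = A + 4.00·(cos294°, sin294°) = (1.6269, -3.6542)
θ=294°: |BD| = 5.6988
θ=294°: circle(B,5.00) ∩ circle(D,3.00): a=4.2532, h=2.6287
θ=294°:   candidates: C₊=(3.2051,1.0902) cross=14.981; C₋=(6.5763,-2.9441) cross=-14.981
θ=294°:   branch + wants cross > 0 → take C=(3.2051,1.0902) (cross=14.981)
θ=294°: ex = (C−B)/|BC| = (0.3156,0.9489); ey = (-0.9489,0.3156)
θ=294°: P = B + 2.91·ex + -2.80·ey = (5.2023,-1.7767)

θ=34°: 6.04 -0.74
θ=294°: 5.20 -1.78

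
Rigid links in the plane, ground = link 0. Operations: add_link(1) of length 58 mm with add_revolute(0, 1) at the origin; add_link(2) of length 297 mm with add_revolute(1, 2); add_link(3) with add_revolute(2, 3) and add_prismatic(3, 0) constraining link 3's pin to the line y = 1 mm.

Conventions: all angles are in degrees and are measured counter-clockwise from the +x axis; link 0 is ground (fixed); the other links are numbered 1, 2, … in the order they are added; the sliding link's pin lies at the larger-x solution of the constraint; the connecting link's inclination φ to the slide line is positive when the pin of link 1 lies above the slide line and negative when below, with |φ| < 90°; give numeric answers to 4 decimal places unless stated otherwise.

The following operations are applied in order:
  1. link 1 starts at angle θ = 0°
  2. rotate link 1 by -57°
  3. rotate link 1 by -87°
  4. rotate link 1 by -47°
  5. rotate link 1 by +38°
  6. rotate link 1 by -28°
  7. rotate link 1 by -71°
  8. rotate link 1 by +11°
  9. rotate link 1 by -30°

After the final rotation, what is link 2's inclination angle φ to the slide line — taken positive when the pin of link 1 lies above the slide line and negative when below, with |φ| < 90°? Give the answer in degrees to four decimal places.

geometry: r = 58 mm, L = 297 mm, e = 1 mm; θ starts at 0°
rotate link 1 by -57°: θ ← 0° -57° = -57°
rotate link 1 by -87°: θ ← -57° -87° = -144°
rotate link 1 by -47°: θ ← -144° -47° = -191°
rotate link 1 by +38°: θ ← -191° +38° = -153°
rotate link 1 by -28°: θ ← -153° -28° = -181°
rotate link 1 by -71°: θ ← -181° -71° = -252°
rotate link 1 by +11°: θ ← -252° +11° = -241°
rotate link 1 by -30°: θ ← -241° -30° = -271°
h = r sin θ − e = 57.991166 − 1 = 56.991166
sin φ = h / L = 56.991166 / 297 = 0.19188945
φ = arcsin(0.19188945) = 11.063071°

11.0631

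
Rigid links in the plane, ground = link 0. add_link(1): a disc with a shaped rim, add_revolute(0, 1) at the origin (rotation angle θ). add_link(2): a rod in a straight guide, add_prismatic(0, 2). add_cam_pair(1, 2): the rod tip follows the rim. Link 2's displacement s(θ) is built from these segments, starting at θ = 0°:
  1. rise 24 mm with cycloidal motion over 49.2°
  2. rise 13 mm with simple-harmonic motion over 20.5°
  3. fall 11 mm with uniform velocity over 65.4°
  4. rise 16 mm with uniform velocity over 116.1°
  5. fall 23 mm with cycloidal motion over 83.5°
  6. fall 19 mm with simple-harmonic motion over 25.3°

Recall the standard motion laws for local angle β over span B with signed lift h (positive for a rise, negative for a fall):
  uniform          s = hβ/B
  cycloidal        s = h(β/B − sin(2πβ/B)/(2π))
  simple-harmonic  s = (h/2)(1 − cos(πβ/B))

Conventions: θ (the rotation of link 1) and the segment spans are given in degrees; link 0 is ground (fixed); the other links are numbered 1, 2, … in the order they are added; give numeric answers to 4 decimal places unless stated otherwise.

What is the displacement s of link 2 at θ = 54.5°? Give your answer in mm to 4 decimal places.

segment 1 (0° to 49.2°, cycloidal, h = 24) is passed completely: s = 0.0000 + (24) = 24.0000
θ = 54.5° falls in segment 2 (49.2° to 69.7°, simple-harmonic, h = 13): β = 54.5 − 49.2 = 5.3°, B = 20.5°; Δs = 13/2·(1 − cos(π·0.2585)) = 2.0287; s = 24.0000 + 2.0287 = 26.0287

26.0287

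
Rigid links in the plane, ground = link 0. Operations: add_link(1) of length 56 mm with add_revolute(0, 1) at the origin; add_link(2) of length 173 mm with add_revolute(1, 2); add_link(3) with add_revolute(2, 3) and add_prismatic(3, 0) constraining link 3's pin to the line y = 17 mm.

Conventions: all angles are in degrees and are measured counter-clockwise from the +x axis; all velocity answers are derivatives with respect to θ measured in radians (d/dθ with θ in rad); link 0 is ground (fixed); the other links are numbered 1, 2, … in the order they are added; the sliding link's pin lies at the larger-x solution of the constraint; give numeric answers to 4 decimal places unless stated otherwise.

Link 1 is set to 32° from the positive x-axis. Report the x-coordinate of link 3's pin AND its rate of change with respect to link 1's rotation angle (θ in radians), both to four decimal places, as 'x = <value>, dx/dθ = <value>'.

geometry: r = 56 mm, L = 173 mm, e = 17 mm
crank pin P = (r cos θ, r sin θ) = (47.490693, 29.675479)
h = r sin θ − e = 29.675479 − 17 = 12.675479
x = r cos θ + √(L² − h²) = 47.490693 + 172.535017 = 220.025711
dx/dθ = −r sin θ − h·r cos θ/√(L² − h²) (θ in radians; h = 12.675479) = -33.164436

x = 220.0257, dx/dθ = -33.1644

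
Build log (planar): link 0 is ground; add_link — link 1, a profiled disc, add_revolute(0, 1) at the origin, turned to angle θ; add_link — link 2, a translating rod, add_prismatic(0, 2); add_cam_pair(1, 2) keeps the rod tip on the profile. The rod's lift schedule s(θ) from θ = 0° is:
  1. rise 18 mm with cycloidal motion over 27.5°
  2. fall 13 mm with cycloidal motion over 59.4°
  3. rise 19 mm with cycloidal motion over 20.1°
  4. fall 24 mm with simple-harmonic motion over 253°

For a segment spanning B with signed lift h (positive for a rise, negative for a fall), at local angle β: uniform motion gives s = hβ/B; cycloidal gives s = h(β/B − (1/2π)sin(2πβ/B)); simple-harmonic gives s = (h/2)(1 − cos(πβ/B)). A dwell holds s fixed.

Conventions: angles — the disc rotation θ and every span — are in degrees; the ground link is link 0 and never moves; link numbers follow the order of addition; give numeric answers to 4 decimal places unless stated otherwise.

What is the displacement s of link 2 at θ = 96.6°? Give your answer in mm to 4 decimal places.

seg 1 [0°–27.5°] cycloidal, h=18: full span → s += 18 → s = 18.0000
seg 2 [27.5°–86.9°] cycloidal, h=-13: full span → s += -13 → s = 5.0000
seg 3 [86.9°–107°] cycloidal, h=19: θ=96.6° here. β=9.7, B=20.1. 19·(0.4826 − sin(2π·0.4826)/(2π)) = 8.8390 → s = 13.8390

13.8390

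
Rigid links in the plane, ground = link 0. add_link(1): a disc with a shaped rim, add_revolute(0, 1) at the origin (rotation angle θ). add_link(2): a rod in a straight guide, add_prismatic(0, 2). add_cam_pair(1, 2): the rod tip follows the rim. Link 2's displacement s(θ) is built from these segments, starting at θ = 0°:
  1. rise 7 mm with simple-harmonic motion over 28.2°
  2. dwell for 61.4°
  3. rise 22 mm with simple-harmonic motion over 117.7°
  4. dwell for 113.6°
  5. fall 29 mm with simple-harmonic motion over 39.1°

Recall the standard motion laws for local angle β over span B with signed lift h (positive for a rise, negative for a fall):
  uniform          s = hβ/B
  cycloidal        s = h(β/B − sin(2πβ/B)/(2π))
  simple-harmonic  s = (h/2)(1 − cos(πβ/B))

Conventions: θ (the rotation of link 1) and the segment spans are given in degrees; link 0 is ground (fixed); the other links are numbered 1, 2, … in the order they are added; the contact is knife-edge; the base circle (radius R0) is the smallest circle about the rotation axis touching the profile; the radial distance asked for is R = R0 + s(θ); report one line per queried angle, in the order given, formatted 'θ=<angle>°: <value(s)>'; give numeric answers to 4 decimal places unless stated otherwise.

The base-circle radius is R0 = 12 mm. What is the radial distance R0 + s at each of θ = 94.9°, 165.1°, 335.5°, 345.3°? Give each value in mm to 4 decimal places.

segment 1 (0° to 28.2°, simple-harmonic, h = 7) is passed completely: s = 0.0000 + (7) = 7.0000
segment 2 (28.2° to 89.6°, dwell): s unchanged at 7.0000
θ = 94.9° falls in segment 3 (89.6° to 207.3°, simple-harmonic, h = 22): β = 94.9 − 89.6 = 5.3°, B = 117.7°; Δs = 22/2·(1 − cos(π·0.0450)) = 0.1099; s = 7.0000 + 0.1099 = 7.1099
θ = 165.1° falls in segment 3 (89.6° to 207.3°, simple-harmonic, h = 22): β = 165.1 − 89.6 = 75.5°, B = 117.7°; Δs = 22/2·(1 − cos(π·0.6415)) = 15.7292; s = 7.0000 + 15.7292 = 22.7292
segment 3 (89.6° to 207.3°, simple-harmonic, h = 22) is passed completely: s = 7.0000 + (22) = 29.0000
segment 4 (207.3° to 320.9°, dwell): s unchanged at 29.0000
θ = 335.5° falls in segment 5 (320.9° to 360°, simple-harmonic, h = -29): β = 335.5 − 320.9 = 14.6°, B = 39.1°; Δs = -29/2·(1 − cos(π·0.3734)) = -8.8839; s = 29.0000 − 8.8839 = 20.1161
θ = 345.3° falls in segment 5 (320.9° to 360°, simple-harmonic, h = -29): β = 345.3 − 320.9 = 24.4°, B = 39.1°; Δs = -29/2·(1 − cos(π·0.6240)) = -20.0085; s = 29.0000 − 20.0085 = 8.9915
θ=94.9°: R = R0 + s = 12 + 7.1099 = 19.1099
θ=165.1°: R = R0 + s = 12 + 22.7292 = 34.7292
θ=335.5°: R = R0 + s = 12 + 20.1161 = 32.1161
θ=345.3°: R = R0 + s = 12 + 8.9915 = 20.9915

θ=94.9°: 19.1099
θ=165.1°: 34.7292
θ=335.5°: 32.1161
θ=345.3°: 20.9915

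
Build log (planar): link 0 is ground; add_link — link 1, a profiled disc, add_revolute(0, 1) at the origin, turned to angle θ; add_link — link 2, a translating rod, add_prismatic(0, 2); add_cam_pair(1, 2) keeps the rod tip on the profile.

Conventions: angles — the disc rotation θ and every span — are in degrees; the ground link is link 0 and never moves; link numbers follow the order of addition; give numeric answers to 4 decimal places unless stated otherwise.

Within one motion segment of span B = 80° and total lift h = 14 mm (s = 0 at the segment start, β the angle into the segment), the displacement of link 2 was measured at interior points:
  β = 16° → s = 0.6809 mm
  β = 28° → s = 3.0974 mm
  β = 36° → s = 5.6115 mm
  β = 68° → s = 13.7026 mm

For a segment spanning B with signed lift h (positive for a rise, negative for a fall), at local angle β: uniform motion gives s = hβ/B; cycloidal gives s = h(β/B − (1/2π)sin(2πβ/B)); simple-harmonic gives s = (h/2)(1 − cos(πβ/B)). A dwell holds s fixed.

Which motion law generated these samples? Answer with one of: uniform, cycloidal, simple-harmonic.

candidates at β/B = r: uniform s = h·r (linear in β); cycloidal s = h·(r − sin(2πr)/(2π)); simple-harmonic s = (h/2)(1 − cos(πr))
β=16°: printed 0.6809 | uniform 2.8000, cycloidal 0.6809, simple-harmonic 1.3369
β=28°: printed 3.0974 | uniform 4.9000, cycloidal 3.0974, simple-harmonic 3.8221
β=36°: printed 5.6115 | uniform 6.3000, cycloidal 5.6115, simple-harmonic 5.9050
β=68°: printed 13.7026 | uniform 11.9000, cycloidal 13.7026, simple-harmonic 13.2370
only one law matches every sample → cycloidal

cycloidal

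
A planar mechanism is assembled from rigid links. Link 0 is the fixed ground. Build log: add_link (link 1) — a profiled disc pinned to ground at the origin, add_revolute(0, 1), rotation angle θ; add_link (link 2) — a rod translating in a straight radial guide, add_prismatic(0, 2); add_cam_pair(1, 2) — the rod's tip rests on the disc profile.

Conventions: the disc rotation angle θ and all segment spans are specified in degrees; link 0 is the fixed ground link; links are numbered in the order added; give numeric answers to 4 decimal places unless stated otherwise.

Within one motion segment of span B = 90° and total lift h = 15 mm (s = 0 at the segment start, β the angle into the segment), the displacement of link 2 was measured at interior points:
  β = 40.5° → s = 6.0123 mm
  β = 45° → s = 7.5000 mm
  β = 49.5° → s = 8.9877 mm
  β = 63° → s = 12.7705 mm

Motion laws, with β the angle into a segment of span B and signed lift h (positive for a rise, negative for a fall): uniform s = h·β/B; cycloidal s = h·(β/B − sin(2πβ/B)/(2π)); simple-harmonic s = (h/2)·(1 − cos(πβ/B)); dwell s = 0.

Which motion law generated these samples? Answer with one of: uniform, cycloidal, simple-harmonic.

candidates at β/B = r: uniform s = h·r (linear in β); cycloidal s = h·(r − sin(2πr)/(2π)); simple-harmonic s = (h/2)(1 − cos(πr))
β=40.5°: printed 6.0123 | uniform 6.7500, cycloidal 6.0123, simple-harmonic 6.3267
β=45°: printed 7.5000 | uniform 7.5000, cycloidal 7.5000, simple-harmonic 7.5000
β=49.5°: printed 8.9877 | uniform 8.2500, cycloidal 8.9877, simple-harmonic 8.6733
β=63°: printed 12.7705 | uniform 10.5000, cycloidal 12.7705, simple-harmonic 11.9084
only one law matches every sample → cycloidal

cycloidal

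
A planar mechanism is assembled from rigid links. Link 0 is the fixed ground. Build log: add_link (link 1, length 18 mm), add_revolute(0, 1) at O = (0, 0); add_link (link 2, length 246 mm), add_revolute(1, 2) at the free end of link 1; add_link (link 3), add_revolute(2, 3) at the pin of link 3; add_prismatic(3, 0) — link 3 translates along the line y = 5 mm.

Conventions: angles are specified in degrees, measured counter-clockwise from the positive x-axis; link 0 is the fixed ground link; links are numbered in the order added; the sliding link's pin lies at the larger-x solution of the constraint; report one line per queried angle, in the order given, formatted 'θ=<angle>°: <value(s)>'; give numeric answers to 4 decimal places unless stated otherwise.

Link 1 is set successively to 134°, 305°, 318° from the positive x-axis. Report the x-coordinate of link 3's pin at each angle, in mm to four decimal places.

geometry: r = 18 mm, L = 246 mm, e = 5 mm
θ=134°: crank pin P = (r cos θ, r sin θ) = (-12.503851, 12.948116)
θ=134°: h = r sin θ − e = 12.948116 − 5 = 7.948116
θ=134°: x = r cos θ + √(L² − h²) = -12.503851 + 245.871567 = 233.367716
θ=305°: crank pin P = (r cos θ, r sin θ) = (10.324376, -14.744737)
θ=305°: h = r sin θ − e = -14.744737 − 5 = -19.744737
θ=305°: x = r cos θ + √(L² − h²) = 10.324376 + 245.206332 = 255.530708
θ=318°: crank pin P = (r cos θ, r sin θ) = (13.376607, -12.044351)
θ=318°: h = r sin θ − e = -12.044351 − 5 = -17.044351
θ=318°: x = r cos θ + √(L² − h²) = 13.376607 + 245.408822 = 258.785429

θ=134°: 233.3677
θ=305°: 255.5307
θ=318°: 258.7854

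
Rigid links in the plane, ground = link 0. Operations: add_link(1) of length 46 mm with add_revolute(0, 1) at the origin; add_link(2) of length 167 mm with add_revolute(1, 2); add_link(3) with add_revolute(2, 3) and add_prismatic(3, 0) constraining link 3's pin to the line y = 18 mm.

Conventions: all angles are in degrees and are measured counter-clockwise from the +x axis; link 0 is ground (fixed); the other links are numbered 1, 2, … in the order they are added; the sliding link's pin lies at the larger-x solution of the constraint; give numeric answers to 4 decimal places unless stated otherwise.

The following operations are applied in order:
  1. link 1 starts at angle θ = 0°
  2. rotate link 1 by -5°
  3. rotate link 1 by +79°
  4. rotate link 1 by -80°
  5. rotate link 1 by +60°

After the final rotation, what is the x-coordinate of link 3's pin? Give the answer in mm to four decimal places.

geometry: r = 46 mm, L = 167 mm, e = 18 mm; θ starts at 0°
rotate link 1 by -5°: θ ← 0° -5° = -5°
rotate link 1 by +79°: θ ← -5° +79° = 74°
rotate link 1 by -80°: θ ← 74° -80° = -6°
rotate link 1 by +60°: θ ← -6° +60° = 54°
crank pin P = (r cos θ, r sin θ) = (27.038122, 37.214782)
h = r sin θ − e = 37.214782 − 18 = 19.214782
x = r cos θ + √(L² − h²) = 27.038122 + 165.890904 = 192.929026

192.9290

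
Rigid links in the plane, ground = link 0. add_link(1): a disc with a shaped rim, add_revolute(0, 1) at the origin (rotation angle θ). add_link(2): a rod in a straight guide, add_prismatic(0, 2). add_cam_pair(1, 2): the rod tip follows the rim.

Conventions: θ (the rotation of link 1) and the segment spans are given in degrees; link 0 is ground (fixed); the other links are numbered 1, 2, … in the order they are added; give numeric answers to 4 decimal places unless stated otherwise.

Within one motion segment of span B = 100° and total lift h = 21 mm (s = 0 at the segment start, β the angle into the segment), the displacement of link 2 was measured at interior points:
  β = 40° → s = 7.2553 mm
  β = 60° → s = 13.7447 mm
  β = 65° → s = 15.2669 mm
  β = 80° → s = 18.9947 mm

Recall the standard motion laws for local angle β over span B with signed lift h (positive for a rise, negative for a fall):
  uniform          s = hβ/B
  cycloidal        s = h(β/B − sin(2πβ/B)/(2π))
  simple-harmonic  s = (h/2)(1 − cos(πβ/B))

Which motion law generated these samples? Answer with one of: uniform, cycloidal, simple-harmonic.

candidates at β/B = r: uniform s = h·r (linear in β); cycloidal s = h·(r − sin(2πr)/(2π)); simple-harmonic s = (h/2)(1 − cos(πr))
β=40°: printed 7.2553 | uniform 8.4000, cycloidal 6.4355, simple-harmonic 7.2553
β=60°: printed 13.7447 | uniform 12.6000, cycloidal 14.5645, simple-harmonic 13.7447
β=65°: printed 15.2669 | uniform 13.6500, cycloidal 16.3539, simple-harmonic 15.2669
β=80°: printed 18.9947 | uniform 16.8000, cycloidal 19.9787, simple-harmonic 18.9947
only one law matches every sample → simple-harmonic

simple-harmonic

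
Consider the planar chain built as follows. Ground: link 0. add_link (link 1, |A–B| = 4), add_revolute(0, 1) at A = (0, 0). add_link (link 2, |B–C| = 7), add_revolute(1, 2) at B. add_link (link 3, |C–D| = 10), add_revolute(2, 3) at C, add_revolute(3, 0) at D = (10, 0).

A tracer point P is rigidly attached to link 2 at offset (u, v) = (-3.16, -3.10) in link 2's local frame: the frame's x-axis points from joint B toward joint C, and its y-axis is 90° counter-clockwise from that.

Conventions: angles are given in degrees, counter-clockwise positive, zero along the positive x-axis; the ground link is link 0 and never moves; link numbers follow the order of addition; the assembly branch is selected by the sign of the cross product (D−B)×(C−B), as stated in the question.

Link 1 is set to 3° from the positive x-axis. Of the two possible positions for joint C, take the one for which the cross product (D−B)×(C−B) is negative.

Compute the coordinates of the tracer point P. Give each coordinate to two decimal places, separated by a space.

A=(0,0), D=(10.00,0)
B = A + 4.00·(cos3°, sin3°) = (3.9945, 0.2093)
|BD| = 6.0091
circle(B,7.00) ∩ circle(D,10.00): a=-1.2390, h=6.8895
  candidates: C₊=(2.9963,7.1378) cross=41.400; C₋=(2.5163,-6.6328) cross=-41.400
  branch - wants cross < 0 → take C=(2.5163,-6.6328) (cross=-41.400)
ex = (C−B)/|BC| = (-0.2112,-0.9774); ey = (0.9774,-0.2112)
P = B + -3.16·ex + -3.10·ey = (1.6317,3.9527)

1.63 3.95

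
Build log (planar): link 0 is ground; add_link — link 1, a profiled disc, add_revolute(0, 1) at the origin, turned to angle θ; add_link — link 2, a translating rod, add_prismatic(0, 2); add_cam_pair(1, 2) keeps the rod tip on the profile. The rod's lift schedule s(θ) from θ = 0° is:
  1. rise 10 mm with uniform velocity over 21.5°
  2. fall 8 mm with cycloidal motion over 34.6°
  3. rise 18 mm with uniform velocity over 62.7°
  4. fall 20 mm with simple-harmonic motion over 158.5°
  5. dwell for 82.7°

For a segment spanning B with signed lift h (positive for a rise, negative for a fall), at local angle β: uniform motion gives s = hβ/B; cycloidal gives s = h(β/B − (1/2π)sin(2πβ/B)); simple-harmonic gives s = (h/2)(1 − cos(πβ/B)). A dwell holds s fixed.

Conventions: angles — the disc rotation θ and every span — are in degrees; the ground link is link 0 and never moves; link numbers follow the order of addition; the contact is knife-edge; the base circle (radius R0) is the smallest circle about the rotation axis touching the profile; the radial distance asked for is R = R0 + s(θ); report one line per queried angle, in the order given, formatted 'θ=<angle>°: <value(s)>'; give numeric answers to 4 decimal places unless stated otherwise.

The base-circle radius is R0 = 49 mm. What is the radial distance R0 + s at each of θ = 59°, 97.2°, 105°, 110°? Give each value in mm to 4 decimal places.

seg 1 [0°–21.5°] uniform, h=10: full span → s += 10 → s = 10.0000
seg 2 [21.5°–56.1°] cycloidal, h=-8: full span → s += -8 → s = 2.0000
seg 3 [56.1°–118.8°] uniform, h=18: θ=59° here. β=2.9, B=62.7. 18·2.9/62.7 = 0.8325 → s = 2.8325
seg 3 [56.1°–118.8°] uniform, h=18: θ=97.2° here. β=41.1, B=62.7. 18·41.1/62.7 = 11.7990 → s = 13.7990
seg 3 [56.1°–118.8°] uniform, h=18: θ=105° here. β=48.9, B=62.7. 18·48.9/62.7 = 14.0383 → s = 16.0383
seg 3 [56.1°–118.8°] uniform, h=18: θ=110° here. β=53.9, B=62.7. 18·53.9/62.7 = 15.4737 → s = 17.4737
θ=59°: R = R0 + s = 49 + 2.8325 = 51.8325
θ=97.2°: R = R0 + s = 49 + 13.7990 = 62.7990
θ=105°: R = R0 + s = 49 + 16.0383 = 65.0383
θ=110°: R = R0 + s = 49 + 17.4737 = 66.4737

θ=59°: 51.8325
θ=97.2°: 62.7990
θ=105°: 65.0383
θ=110°: 66.4737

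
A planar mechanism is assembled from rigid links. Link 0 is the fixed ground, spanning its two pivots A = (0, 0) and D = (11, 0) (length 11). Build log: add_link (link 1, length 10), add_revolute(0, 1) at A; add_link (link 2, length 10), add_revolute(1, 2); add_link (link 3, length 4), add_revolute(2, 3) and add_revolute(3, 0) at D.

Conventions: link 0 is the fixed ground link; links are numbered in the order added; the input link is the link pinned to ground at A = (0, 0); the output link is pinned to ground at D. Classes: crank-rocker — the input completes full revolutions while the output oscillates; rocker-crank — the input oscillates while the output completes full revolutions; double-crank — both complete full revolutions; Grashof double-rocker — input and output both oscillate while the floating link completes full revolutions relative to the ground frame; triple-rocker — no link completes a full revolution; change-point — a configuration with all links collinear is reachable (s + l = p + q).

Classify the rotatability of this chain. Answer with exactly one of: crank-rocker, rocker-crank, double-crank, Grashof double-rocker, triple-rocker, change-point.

lengths: ground=11, input=10, coupler=10, output=4
sorted: s=4 (shortest), l=11 (longest), p+q=20
s + l = 15 vs p + q = 20
s + l < p + q (Grashof) with shortest = output link → rocker-crank

rocker-crank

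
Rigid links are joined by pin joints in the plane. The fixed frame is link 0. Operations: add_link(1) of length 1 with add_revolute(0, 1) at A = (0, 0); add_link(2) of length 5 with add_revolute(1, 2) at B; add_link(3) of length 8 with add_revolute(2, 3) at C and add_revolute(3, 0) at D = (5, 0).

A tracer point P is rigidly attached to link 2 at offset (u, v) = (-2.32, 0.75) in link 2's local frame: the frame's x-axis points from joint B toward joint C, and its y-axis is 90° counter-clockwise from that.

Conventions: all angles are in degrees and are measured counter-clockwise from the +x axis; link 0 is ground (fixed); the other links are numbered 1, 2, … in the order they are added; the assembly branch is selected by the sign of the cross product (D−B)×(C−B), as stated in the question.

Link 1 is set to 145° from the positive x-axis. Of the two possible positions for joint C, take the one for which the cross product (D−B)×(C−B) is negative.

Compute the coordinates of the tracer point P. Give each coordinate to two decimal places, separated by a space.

A=(0,0), D=(5.00,0)
B = A + 1.00·(cos145°, sin145°) = (-0.8192, 0.5736)
|BD| = 5.8474
circle(B,5.00) ∩ circle(D,8.00): a=-0.4112, h=4.9831
  candidates: C₊=(-0.7395,5.5729) cross=29.138; C₋=(-1.7171,-4.3451) cross=-29.138
  branch - wants cross < 0 → take C=(-1.7171,-4.3451) (cross=-29.138)
ex = (C−B)/|BC| = (-0.1796,-0.9837); ey = (0.9837,-0.1796)
P = B + -2.32·ex + 0.75·ey = (0.3353,2.7212)

0.34 2.72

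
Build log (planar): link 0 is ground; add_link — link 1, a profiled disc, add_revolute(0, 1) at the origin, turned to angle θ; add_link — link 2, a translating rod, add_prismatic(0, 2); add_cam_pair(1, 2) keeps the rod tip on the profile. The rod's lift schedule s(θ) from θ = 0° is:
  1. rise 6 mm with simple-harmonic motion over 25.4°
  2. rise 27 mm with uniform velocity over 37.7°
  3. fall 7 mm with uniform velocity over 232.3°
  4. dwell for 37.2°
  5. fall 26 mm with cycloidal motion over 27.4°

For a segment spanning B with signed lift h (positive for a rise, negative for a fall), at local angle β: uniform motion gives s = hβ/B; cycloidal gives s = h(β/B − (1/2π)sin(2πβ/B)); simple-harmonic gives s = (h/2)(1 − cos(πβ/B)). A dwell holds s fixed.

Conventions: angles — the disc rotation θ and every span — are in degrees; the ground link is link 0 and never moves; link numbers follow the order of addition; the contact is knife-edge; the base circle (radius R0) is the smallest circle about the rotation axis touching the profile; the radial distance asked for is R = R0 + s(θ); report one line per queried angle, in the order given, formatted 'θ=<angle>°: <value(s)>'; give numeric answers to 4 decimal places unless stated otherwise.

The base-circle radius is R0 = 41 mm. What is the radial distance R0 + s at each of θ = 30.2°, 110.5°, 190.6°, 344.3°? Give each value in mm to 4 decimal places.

seg 1 [0°–25.4°] simple-harmonic, h=6: full span → s += 6 → s = 6.0000
seg 2 [25.4°–63.1°] uniform, h=27: θ=30.2° here. β=4.8, B=37.7. 27·4.8/37.7 = 3.4377 → s = 9.4377
seg 2 [25.4°–63.1°] uniform, h=27: full span → s += 27 → s = 33.0000
seg 3 [63.1°–295.4°] uniform, h=-7: θ=110.5° here. β=47.4, B=232.3. -7·47.4/232.3 = -1.4283 → s = 31.5717
seg 3 [63.1°–295.4°] uniform, h=-7: θ=190.6° here. β=127.5, B=232.3. -7·127.5/232.3 = -3.8420 → s = 29.1580
seg 3 [63.1°–295.4°] uniform, h=-7: full span → s += -7 → s = 26.0000
seg 4 [295.4°–332.6°] dwell: s stays 26.0000
seg 5 [332.6°–360°] cycloidal, h=-26: θ=344.3° here. β=11.7, B=27.4. -26·(0.4270 − sin(2π·0.4270)/(2π)) = -9.2702 → s = 16.7298
θ=30.2°: R = R0 + s = 41 + 9.4377 = 50.4377
θ=110.5°: R = R0 + s = 41 + 31.5717 = 72.5717
θ=190.6°: R = R0 + s = 41 + 29.1580 = 70.1580
θ=344.3°: R = R0 + s = 41 + 16.7298 = 57.7298

θ=30.2°: 50.4377
θ=110.5°: 72.5717
θ=190.6°: 70.1580
θ=344.3°: 57.7298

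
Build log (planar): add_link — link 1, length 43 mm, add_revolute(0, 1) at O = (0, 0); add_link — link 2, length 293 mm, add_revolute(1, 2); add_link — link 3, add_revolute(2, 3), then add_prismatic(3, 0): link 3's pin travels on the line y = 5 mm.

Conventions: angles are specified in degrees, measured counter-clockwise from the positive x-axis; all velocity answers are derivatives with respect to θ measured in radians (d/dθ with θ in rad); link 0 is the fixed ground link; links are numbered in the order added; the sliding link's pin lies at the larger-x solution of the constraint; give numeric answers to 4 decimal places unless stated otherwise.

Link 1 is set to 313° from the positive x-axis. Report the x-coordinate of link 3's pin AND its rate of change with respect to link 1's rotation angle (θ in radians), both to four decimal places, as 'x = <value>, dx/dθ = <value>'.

geometry: r = 43 mm, L = 293 mm, e = 5 mm
crank pin P = (r cos θ, r sin θ) = (29.325929, -31.448209)
h = r sin θ − e = -31.448209 − 5 = -36.448209
x = r cos θ + √(L² − h²) = 29.325929 + 290.724144 = 320.050074
dx/dθ = −r sin θ − h·r cos θ/√(L² − h²) (θ in radians; h = -36.448209) = 35.124813

x = 320.0501, dx/dθ = 35.1248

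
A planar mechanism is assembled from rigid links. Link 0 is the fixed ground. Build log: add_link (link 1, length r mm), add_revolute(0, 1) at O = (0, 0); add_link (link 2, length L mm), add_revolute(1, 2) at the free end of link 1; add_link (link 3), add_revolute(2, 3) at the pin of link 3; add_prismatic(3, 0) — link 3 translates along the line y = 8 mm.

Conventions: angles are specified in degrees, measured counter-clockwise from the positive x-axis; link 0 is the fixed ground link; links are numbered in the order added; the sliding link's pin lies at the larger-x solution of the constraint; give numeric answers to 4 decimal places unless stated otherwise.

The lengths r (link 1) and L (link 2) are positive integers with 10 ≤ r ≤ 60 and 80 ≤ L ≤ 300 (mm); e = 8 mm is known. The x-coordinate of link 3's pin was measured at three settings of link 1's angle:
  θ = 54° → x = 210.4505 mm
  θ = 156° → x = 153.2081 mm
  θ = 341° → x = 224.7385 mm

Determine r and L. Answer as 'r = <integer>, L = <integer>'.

constraint per measurement: (x − r cos θ)² + (r sin θ − e)² = L²
subtracting the θ₁ and θ₂ equations cancels the r² and L² terms:
r = (x₁² − x₂²) / (2[(x₁cos θ₁ + e sin θ₁) − (x₂cos θ₂ + e sin θ₂)]) = 39.0000 → r = 39
L² = (x₁ − r cos θ₁)² + (r sin θ₁ − e)² = 35721.0097 → L = 189.0000 → L = 189
check at θ₃=341°: x = 224.7385 (printed 224.7385) ✓

r = 39, L = 189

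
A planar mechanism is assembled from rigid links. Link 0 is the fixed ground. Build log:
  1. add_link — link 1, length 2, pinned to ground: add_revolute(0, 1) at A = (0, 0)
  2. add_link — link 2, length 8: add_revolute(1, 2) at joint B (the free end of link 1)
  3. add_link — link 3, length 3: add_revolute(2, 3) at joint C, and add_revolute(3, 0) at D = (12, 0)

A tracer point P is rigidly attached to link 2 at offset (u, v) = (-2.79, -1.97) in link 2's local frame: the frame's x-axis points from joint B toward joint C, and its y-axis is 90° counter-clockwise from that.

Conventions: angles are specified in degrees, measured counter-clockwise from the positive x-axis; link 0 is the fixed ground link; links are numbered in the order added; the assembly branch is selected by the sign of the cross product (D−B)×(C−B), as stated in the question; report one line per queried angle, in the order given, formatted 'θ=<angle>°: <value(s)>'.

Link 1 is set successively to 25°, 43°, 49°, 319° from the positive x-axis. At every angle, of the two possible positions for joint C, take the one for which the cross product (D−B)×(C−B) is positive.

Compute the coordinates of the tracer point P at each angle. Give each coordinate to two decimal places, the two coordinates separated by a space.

A=(0,0), D=(12.00,0)
θ=25°: B = A + 2.00·(cos25°, sin25°) = (1.8126, 0.8452)
θ=25°: |BD| = 10.2224
θ=25°: circle(B,8.00) ∩ circle(D,3.00): a=7.8014, h=1.7716
θ=25°:   candidates: C₊=(9.7338,1.9657) cross=18.110; C₋=(9.4408,-1.5654) cross=-18.110
θ=25°:   branch + wants cross > 0 → take C=(9.7338,1.9657) (cross=18.110)
θ=25°: ex = (C−B)/|BC| = (0.9901,0.1401); ey = (-0.1401,0.9901)
θ=25°: P = B + -2.79·ex + -1.97·ey = (-0.6740,-1.4961)
θ=43°: B = A + 2.00·(cos43°, sin43°) = (1.4627, 1.3640)
θ=43°: |BD| = 10.6252
θ=43°: circle(B,8.00) ∩ circle(D,3.00): a=7.9008, h=1.2560
θ=43°:   candidates: C₊=(9.4594,1.5954) cross=13.345; C₋=(9.1369,-0.8959) cross=-13.345
θ=43°:   branch + wants cross > 0 → take C=(9.4594,1.5954) (cross=13.345)
θ=43°: ex = (C−B)/|BC| = (0.9996,0.0289); ey = (-0.0289,0.9996)
θ=43°: P = B + -2.79·ex + -1.97·ey = (-1.2692,-0.6859)
θ=49°: B = A + 2.00·(cos49°, sin49°) = (1.3121, 1.5094)
θ=49°: |BD| = 10.7939
θ=49°: circle(B,8.00) ∩ circle(D,3.00): a=7.9447, h=0.9390
θ=49°:   candidates: C₊=(9.3101,1.3283) cross=10.136; C₋=(9.0474,-0.5314) cross=-10.136
θ=49°:   branch + wants cross > 0 → take C=(9.3101,1.3283) (cross=10.136)
θ=49°: ex = (C−B)/|BC| = (0.9997,-0.0226); ey = (0.0226,0.9997)
θ=49°: P = B + -2.79·ex + -1.97·ey = (-1.5218,-0.3969)
θ=319°: B = A + 2.00·(cos319°, sin319°) = (1.5094, -1.3121)
θ=319°: |BD| = 10.5723
θ=319°: circle(B,8.00) ∩ circle(D,3.00): a=7.8873, h=1.3381
θ=319°:   candidates: C₊=(9.1697,0.9946) cross=14.147; C₋=(9.5018,-1.6610) cross=-14.147
θ=319°:   branch + wants cross > 0 → take C=(9.1697,0.9946) (cross=14.147)
θ=319°: ex = (C−B)/|BC| = (0.9575,0.2883); ey = (-0.2883,0.9575)
θ=319°: P = B + -2.79·ex + -1.97·ey = (-0.5941,-4.0029)

θ=25°: -0.67 -1.50
θ=43°: -1.27 -0.69
θ=49°: -1.52 -0.40
θ=319°: -0.59 -4.00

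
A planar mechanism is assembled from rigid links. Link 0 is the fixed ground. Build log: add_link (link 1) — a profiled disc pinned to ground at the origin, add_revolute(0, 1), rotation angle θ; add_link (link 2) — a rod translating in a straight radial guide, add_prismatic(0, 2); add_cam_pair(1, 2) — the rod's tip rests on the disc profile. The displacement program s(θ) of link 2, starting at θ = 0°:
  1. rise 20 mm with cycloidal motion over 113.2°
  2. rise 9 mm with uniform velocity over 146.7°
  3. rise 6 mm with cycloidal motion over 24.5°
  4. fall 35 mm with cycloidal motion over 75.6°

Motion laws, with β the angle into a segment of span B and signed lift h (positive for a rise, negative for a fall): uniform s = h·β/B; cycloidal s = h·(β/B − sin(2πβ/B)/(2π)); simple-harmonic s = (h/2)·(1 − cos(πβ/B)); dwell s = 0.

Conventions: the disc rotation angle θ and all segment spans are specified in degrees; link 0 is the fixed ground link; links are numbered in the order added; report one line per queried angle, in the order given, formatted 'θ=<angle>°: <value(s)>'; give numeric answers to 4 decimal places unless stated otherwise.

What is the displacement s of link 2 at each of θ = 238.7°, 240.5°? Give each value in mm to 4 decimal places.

seg 1 [0°–113.2°] cycloidal, h=20: full span → s += 20 → s = 20.0000
seg 2 [113.2°–259.9°] uniform, h=9: θ=238.7° here. β=125.5, B=146.7. 9·125.5/146.7 = 7.6994 → s = 27.6994
seg 2 [113.2°–259.9°] uniform, h=9: θ=240.5° here. β=127.3, B=146.7. 9·127.3/146.7 = 7.8098 → s = 27.8098

θ=238.7°: 27.6994
θ=240.5°: 27.8098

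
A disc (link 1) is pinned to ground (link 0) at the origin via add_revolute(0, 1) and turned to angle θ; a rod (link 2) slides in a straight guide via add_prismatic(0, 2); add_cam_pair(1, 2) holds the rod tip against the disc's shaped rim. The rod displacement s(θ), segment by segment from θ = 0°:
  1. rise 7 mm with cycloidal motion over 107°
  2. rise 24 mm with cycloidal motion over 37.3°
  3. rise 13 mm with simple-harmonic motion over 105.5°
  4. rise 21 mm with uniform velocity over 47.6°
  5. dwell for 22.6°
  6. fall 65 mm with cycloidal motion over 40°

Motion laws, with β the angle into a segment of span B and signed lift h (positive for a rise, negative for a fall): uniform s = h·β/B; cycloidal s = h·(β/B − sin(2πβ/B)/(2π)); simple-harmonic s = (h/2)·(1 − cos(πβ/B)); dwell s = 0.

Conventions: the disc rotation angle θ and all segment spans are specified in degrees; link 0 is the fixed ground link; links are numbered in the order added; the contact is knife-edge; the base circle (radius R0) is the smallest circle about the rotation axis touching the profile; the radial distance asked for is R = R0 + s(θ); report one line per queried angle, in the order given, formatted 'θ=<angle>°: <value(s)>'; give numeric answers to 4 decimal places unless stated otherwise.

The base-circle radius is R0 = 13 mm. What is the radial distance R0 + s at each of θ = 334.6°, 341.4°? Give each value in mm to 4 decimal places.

segment 1 (0° to 107°, cycloidal, h = 7) is passed completely: s = 0.0000 + (7) = 7.0000
segment 2 (107° to 144.3°, cycloidal, h = 24) is passed completely: s = 7.0000 + (24) = 31.0000
segment 3 (144.3° to 249.8°, simple-harmonic, h = 13) is passed completely: s = 31.0000 + (13) = 44.0000
segment 4 (249.8° to 297.4°, uniform, h = 21) is passed completely: s = 44.0000 + (21) = 65.0000
segment 5 (297.4° to 320°, dwell): s unchanged at 65.0000
θ = 334.6° falls in segment 6 (320° to 360°, cycloidal, h = -65): β = 334.6 − 320 = 14.6°, B = 40°; Δs = -65·(0.3650 − sin(2π·0.3650)/(2π)) = -15.9650; s = 65.0000 − 15.9650 = 49.0350
θ = 341.4° falls in segment 6 (320° to 360°, cycloidal, h = -65): β = 341.4 − 320 = 21.4°, B = 40°; Δs = -65·(0.5350 − sin(2π·0.5350)/(2π)) = -37.0317; s = 65.0000 − 37.0317 = 27.9683
θ=334.6°: R = R0 + s = 13 + 49.0350 = 62.0350
θ=341.4°: R = R0 + s = 13 + 27.9683 = 40.9683

θ=334.6°: 62.0350
θ=341.4°: 40.9683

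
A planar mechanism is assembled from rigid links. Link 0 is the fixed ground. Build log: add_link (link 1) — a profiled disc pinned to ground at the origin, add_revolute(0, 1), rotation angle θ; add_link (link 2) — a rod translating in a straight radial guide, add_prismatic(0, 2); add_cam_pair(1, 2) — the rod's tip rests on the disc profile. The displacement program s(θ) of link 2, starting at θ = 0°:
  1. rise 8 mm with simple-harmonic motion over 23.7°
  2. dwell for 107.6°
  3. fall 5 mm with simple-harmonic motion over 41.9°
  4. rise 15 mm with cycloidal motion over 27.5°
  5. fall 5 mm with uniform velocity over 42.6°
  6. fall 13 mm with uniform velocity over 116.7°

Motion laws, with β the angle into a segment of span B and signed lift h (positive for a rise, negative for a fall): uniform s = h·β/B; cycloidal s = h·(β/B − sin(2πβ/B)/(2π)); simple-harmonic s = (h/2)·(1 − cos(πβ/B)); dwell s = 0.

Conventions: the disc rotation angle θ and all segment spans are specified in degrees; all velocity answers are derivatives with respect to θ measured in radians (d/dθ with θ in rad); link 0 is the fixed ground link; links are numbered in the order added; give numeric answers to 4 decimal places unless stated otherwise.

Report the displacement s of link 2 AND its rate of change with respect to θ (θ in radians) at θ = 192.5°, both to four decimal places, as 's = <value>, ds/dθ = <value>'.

seg 1 [0°–23.7°] simple-harmonic, h=8: full span → s += 8 → s = 8.0000
seg 2 [23.7°–131.3°] dwell: s stays 8.0000
seg 3 [131.3°–173.2°] simple-harmonic, h=-5: full span → s += -5 → s = 3.0000
seg 4 [173.2°–200.7°] cycloidal, h=15: θ=192.5° here. β=19.3, B=27.5. 15·(0.7018 − sin(2π·0.7018)/(2π)) = 12.8060 → s = 15.8060
velocity in seg [173.2°–200.7°] (cycloidal), θ in radians: β = 19.3° = 0.3368 rad, B = 27.5° = 0.4800 rad; ds/dθ = (h/B)(1 − cos(2πβ/B)) = (15/0.4800)(1 − cos(2π·0.7018)) = 40.569544 mm/rad

s = 15.8060, ds/dθ = 40.5695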